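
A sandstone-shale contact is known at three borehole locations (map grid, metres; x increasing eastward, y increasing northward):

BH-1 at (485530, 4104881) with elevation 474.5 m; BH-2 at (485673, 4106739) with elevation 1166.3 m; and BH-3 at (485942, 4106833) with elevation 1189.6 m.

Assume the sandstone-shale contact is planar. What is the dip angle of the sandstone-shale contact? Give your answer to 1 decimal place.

Two edge vectors: BH-1→BH-2 = (143, 1858, 691.8), BH-1→BH-3 = (412, 1952, 715.1).
Normal n = (BH-1→BH-2) × (BH-1→BH-3) = (-21737.8, 182762.3, -486360).
So ∂z/∂x = −n_x/n_z = −0.04469 and ∂z/∂y = −n_y/n_z = 0.37578.
Gradient magnitude |∇z| = √(a² + b²) = √(0.00200 + 0.14121) = 0.37842.
True dip = arctan(0.37842) = 20.7°, dipping toward S (azimuth ≈ 173°).

20.7°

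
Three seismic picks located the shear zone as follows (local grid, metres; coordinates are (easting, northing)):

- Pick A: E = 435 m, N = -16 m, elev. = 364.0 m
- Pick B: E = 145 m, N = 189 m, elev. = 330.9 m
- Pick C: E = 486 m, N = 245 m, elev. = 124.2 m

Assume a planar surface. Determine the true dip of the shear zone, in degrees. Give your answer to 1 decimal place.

43.6°

Let the plane be z = a·E + b·N + c.
Pick B−Pick A: −290a + 205b = −33.1;  Pick C−Pick A: 51a + 261b = −239.8.
Solving gives a = −0.47037, b = −0.82686.
Gradient magnitude |∇z| = √(a² + b²) = √(0.22125 + 0.68370) = 0.95129.
True dip = arctan(0.95129) = 43.6°, dipping toward NNE (azimuth ≈ 030°).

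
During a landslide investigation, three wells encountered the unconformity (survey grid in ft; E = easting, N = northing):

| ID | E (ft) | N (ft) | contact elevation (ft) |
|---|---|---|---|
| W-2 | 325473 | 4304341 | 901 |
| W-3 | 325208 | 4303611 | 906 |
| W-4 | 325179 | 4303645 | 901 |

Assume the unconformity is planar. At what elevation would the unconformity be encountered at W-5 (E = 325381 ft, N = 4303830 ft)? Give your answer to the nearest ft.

915 ft

Let the plane be z = a·E + b·N + c.
W-3−W-2: −265a − 730b = 5;  W-4−W-2: −294a − 696b = 0.
Solving gives a = 0.11530815, b = −0.04870775.
Then c = 901 − a·325473 − b·4304341 = 173026.09.
At (325381, 4303830): z = 37519.1 − 209629.9 + 173026.09 = 915.3 ft.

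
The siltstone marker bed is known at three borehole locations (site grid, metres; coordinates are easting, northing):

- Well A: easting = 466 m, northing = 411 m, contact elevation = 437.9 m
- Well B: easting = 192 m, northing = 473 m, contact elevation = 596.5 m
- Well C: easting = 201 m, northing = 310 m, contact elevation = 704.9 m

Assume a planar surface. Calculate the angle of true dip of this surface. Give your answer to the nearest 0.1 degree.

Let the plane be z = a·easting + b·northing + c.
Well B−Well A: −274a + 62b = 158.6;  Well C−Well A: −265a − 101b = 267.
Solving gives a = −0.73854, b = −0.70581.
Gradient magnitude |∇z| = √(a² + b²) = √(0.54544 + 0.49817) = 1.02157.
True dip = arctan(1.02157) = 45.6°, dipping toward NE (azimuth ≈ 046°).

45.6°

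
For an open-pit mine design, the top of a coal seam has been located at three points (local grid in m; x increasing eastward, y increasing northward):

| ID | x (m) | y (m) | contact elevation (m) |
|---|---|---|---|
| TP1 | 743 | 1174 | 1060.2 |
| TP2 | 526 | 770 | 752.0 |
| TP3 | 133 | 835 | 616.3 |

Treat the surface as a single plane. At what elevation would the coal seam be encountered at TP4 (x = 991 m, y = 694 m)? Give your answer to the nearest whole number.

913 m

Let the plane be z = a·x + b·y + c.
TP2−TP1: −217a − 404b = −308.2;  TP3−TP1: −610a − 339b = −443.9.
Solving gives a = 0.43300, b = 0.53029.
Then c = 1060.2 − a·743 − b·1174 = 115.92.
At (991, 694): z = 429.1 + 368.0 + 115.92 = 913.0 m.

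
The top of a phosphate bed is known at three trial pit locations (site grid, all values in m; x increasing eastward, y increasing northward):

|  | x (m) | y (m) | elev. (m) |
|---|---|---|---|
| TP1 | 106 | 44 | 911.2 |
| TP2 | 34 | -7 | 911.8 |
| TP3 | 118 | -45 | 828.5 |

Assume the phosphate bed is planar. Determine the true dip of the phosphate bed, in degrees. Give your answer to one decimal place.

Let the plane be z = a·x + b·y + c.
TP2−TP1: −72a − 51b = 0.6;  TP3−TP1: 12a − 89b = −82.7.
Solving gives a = −0.60842, b = 0.84718.
Gradient magnitude |∇z| = √(a² + b²) = √(0.37017 + 0.71771) = 1.04302.
True dip = arctan(1.04302) = 46.2°, dipping toward SE (azimuth ≈ 144°).

46.2°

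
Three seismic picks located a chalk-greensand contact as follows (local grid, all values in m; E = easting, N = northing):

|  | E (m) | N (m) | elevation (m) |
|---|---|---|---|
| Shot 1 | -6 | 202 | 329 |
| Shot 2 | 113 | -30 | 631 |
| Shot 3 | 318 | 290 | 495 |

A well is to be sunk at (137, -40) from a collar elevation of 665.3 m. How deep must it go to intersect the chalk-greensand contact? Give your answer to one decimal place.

6.9 m

Two edge vectors: Shot 1→Shot 2 = (119, -232, 302), Shot 1→Shot 3 = (324, 88, 166).
Normal n = (Shot 1→Shot 2) × (Shot 1→Shot 3) = (-65088, 78094, 85640).
So ∂z/∂E = −n_x/n_z = 0.76002 and ∂z/∂N = −n_y/n_z = −0.91189.
Intercept c from Shot 1: 329 + 4.56 + 184.20 = 517.76.
At (137, -40): z_contact = 104.12 + 36.48 + 517.76 = 658.36 m.
Depth below ground = 665.3 − 658.36 = 6.9 m.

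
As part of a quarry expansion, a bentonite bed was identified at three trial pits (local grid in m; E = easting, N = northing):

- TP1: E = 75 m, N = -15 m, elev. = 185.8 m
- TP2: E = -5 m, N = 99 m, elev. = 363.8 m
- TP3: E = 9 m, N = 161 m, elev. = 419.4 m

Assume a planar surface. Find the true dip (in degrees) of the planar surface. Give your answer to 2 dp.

Let the plane be z = a·E + b·N + c.
TP2−TP1: −80a + 114b = 178;  TP3−TP1: −66a + 176b = 233.6.
Solving gives a = −0.71653, b = 1.05857.
Gradient magnitude |∇z| = √(a² + b²) = √(0.51342 + 1.12058) = 1.27828.
True dip = arctan(1.27828) = 51.96°, dipping toward SE (azimuth ≈ 146°).

51.96°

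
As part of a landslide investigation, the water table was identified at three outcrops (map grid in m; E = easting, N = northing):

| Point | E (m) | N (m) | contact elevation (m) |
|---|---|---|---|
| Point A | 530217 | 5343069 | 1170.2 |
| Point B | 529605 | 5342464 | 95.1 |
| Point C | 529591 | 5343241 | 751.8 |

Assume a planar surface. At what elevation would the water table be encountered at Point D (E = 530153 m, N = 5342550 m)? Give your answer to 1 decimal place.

Let the plane be z = a·E + b·N + c.
Point B−Point A: −612a − 605b = −1075.1;  Point C−Point A: −626a + 172b = −418.4.
Solving gives a = 0.905071550, b = 0.861481341.
Then c = 1170.2 − a·530217 − b·5343069 = −5081668.37.
At (530153, 5342550): z = 479826.4 + 4602507.1 − 5081668.37 = 665.2 m.

665.2 m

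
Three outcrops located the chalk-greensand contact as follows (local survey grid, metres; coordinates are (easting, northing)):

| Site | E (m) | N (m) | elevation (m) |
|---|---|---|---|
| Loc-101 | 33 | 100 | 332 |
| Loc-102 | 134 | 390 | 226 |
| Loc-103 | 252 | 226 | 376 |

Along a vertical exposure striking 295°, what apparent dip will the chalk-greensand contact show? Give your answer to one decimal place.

Let the plane be z = a·E + b·N + c.
Loc-102−Loc-101: 101a + 290b = −106;  Loc-103−Loc-101: 219a + 126b = 44.
Solving gives a = 0.51426, b = −0.54462.
Unit vector along 295° is (sin 295°, cos 295°) = (-0.9063, 0.4226).
Slope in that direction = a·(-0.9063) + b·(0.4226) = −0.69624.
Apparent dip = arctan|0.69624| = 34.8° (true dip is 36.8°, so apparent ≤ true as expected).

34.8°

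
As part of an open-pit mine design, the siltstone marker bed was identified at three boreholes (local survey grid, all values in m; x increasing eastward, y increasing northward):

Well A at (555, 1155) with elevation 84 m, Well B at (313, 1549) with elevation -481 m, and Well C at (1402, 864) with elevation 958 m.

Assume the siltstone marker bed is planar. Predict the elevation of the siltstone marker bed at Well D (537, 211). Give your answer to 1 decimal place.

Let the plane be z = a·x + b·y + c.
Well B−Well A: −242a + 394b = −565;  Well C−Well A: 847a − 291b = 874.
Solving gives a = 0.683417, b = −1.014246.
Then c = 84 − a·555 − b·1155 = 876.16.
At (537, 211): z = 367.0 − 214.0 + 876.16 = 1029.1 m.

1029.1 m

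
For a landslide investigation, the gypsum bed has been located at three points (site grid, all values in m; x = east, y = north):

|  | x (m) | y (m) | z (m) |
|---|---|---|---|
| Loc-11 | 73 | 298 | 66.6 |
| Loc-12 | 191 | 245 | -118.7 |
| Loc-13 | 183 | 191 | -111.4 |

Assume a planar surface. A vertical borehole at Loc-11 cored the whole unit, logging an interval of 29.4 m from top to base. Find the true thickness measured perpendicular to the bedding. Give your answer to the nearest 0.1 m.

Two edge vectors: Loc-11→Loc-12 = (118, -53, -185.3), Loc-11→Loc-13 = (110, -107, -178).
Normal n = (Loc-11→Loc-12) × (Loc-11→Loc-13) = (-10393.1, 621, -6796).
So ∂z/∂x = −n_x/n_z = −1.52930 and ∂z/∂y = −n_y/n_z = 0.09138.
|∇z| = √(a²+b²) = 1.53202, so dip δ = arctan(1.53202) = 56.87°.
True thickness = vertical thickness × cos δ = 29.4 × cos 56.87° = 16.1 m.

16.1 m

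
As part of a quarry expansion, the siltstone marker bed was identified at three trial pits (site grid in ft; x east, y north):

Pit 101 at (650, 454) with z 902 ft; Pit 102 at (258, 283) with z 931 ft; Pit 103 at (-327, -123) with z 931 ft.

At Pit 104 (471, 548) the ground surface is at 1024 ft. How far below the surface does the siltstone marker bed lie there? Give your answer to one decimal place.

Let the plane be z = a·x + b·y + c.
Pit 102−Pit 101: −392a − 171b = 29;  Pit 103−Pit 101: −977a − 577b = 29.
Solving gives a = −0.19916, b = 0.28697.
Then c = 902 − a·650 − b·454 = 901.17.
At (471, 548): z_contact = −93.81 + 157.26 + 901.17 = 964.63 ft.
Depth below ground = 1024 − 964.63 = 59.4 ft.

59.4 ft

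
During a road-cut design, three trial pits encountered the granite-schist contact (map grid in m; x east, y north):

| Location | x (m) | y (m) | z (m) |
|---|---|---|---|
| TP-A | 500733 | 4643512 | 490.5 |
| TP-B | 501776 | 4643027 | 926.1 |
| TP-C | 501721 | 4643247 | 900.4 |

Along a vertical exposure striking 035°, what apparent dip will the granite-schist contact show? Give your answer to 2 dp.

Let the plane be z = a·x + b·y + c.
TP-B−TP-A: 1043a − 485b = 435.6;  TP-C−TP-A: 988a − 265b = 409.9.
Solving gives a = 0.41111, b = −0.01404.
Unit vector along 035° is (sin 35°, cos 35°) = (0.5736, 0.8192).
Slope in that direction = a·(0.5736) + b·(0.8192) = 0.22430.
Apparent dip = arctan|0.22430| = 12.64° (true dip is 22.4°, so apparent ≤ true as expected).

12.64°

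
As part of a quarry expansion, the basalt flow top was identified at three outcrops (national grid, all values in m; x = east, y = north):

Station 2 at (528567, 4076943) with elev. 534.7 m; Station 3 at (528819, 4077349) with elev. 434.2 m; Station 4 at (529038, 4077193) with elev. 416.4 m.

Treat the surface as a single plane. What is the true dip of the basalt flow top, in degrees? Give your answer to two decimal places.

12.68°

Two edge vectors: Station 2→Station 3 = (252, 406, -100.5), Station 2→Station 4 = (471, 250, -118.3).
Normal n = (Station 2→Station 3) × (Station 2→Station 4) = (-22904.8, -17523.9, -128226).
So ∂z/∂x = −n_x/n_z = −0.17863 and ∂z/∂y = −n_y/n_z = −0.13666.
Gradient magnitude |∇z| = √(a² + b²) = √(0.03191 + 0.01868) = 0.22491.
True dip = arctan(0.22491) = 12.68°, dipping toward NE (azimuth ≈ 053°).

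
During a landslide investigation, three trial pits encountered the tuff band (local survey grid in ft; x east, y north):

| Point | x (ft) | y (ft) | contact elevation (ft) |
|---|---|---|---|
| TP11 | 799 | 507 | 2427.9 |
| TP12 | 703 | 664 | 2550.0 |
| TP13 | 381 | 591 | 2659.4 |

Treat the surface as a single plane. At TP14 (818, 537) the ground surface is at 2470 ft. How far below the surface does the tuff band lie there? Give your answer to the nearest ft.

36 ft

Two edge vectors: TP11→TP12 = (-96, 157, 122.1), TP11→TP13 = (-418, 84, 231.5).
Normal n = (TP11→TP12) × (TP11→TP13) = (26089.1, -28813.8, 57562).
So ∂z/∂x = −n_x/n_z = −0.45323 and ∂z/∂y = −n_y/n_z = 0.50057.
Intercept c from TP11: 2427.9 + 362.13 − 253.79 = 2536.25.
At (818, 537): z_contact = −370.7 + 268.8 + 2536.25 = 2434.3 ft.
Depth below ground = 2470 − 2434.3 = 36 ft.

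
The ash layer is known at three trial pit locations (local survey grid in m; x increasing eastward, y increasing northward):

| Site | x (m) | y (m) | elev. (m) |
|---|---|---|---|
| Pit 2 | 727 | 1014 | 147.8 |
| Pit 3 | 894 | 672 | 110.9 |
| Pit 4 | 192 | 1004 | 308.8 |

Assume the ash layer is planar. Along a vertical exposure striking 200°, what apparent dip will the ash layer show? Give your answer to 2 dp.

Let the plane be z = a·x + b·y + c.
Pit 3−Pit 2: 167a − 342b = −36.9;  Pit 4−Pit 2: −535a − 10b = 161.
Solving gives a = −0.30021, b = −0.03870.
Unit vector along 200° is (sin 200°, cos 200°) = (-0.3420, -0.9397).
Slope in that direction = a·(-0.3420) + b·(-0.9397) = 0.13904.
Apparent dip = arctan|0.13904| = 7.92° (true dip is 16.8°, so apparent ≤ true as expected).

7.92°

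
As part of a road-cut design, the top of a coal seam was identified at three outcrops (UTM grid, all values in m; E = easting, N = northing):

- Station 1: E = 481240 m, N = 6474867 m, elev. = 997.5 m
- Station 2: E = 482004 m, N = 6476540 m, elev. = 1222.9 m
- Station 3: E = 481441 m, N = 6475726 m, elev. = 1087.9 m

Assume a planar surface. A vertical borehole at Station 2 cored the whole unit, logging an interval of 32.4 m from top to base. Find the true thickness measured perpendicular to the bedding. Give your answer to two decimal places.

Two edge vectors: Station 1→Station 2 = (764, 1673, 225.4), Station 1→Station 3 = (201, 859, 90.4).
Normal n = (Station 1→Station 2) × (Station 1→Station 3) = (-42379.4, -23760.2, 320003).
So ∂z/∂E = −n_x/n_z = 0.13243 and ∂z/∂N = −n_y/n_z = 0.07425.
|∇z| = √(a²+b²) = 0.15183, so dip δ = arctan(0.15183) = 8.63°.
True thickness = vertical thickness × cos δ = 32.4 × cos 8.63° = 32.03 m.

32.03 m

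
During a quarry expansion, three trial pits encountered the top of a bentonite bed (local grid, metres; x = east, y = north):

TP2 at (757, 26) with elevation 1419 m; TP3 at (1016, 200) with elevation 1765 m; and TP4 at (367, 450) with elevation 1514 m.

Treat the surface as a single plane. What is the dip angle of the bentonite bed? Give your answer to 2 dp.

Let the plane be z = a·x + b·y + c.
TP3−TP2: 259a + 174b = 346;  TP4−TP2: −390a + 424b = 95.
Solving gives a = 0.73265, b = 0.89795.
Gradient magnitude |∇z| = √(a² + b²) = √(0.53677 + 0.80632) = 1.15892.
True dip = arctan(1.15892) = 49.21°, dipping toward SW (azimuth ≈ 219°).

49.21°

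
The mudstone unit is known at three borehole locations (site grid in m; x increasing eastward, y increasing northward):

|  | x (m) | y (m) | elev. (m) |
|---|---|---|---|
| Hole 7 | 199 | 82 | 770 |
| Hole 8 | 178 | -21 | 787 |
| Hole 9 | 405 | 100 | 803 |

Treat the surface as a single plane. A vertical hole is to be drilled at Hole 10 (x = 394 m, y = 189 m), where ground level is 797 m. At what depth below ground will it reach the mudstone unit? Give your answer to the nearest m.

Let the plane be z = a·x + b·y + c.
Hole 8−Hole 7: −21a − 103b = 17;  Hole 9−Hole 7: 206a + 18b = 33.
Solving gives a = 0.17778, b = −0.20130.
Then c = 770 − a·199 − b·82 = 751.13.
At (394, 189): z_contact = 70.0 − 38.0 + 751.13 = 783.1 m.
Depth below ground = 797 − 783.1 = 14 m.

14 m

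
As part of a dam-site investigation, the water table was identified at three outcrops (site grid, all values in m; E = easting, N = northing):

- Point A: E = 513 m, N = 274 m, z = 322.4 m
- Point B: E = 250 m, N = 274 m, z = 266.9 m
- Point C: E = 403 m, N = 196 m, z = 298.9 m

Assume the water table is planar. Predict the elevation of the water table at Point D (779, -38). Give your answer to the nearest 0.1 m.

377.4 m

Two edge vectors: Point A→Point B = (-263, 0, -55.5), Point A→Point C = (-110, -78, -23.5).
Normal n = (Point A→Point B) × (Point A→Point C) = (-4329, -75.5, 20514).
So ∂z/∂E = −n_x/n_z = 0.21103 and ∂z/∂N = −n_y/n_z = 0.00368.
Intercept c from Point A: 322.4 − 108.26 − 1.01 = 213.13.
At (779, -38): z = 164.4 − 0.1 + 213.13 = 377.4 m.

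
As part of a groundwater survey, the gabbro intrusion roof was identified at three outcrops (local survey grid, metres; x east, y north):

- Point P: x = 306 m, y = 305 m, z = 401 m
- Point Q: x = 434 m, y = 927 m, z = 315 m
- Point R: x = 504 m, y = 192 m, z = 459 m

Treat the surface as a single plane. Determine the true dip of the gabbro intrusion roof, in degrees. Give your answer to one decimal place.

Let the plane be z = a·x + b·y + c.
Point Q−Point P: 128a + 622b = −86;  Point R−Point P: 198a − 113b = 58.
Solving gives a = 0.19153, b = −0.17768.
Gradient magnitude |∇z| = √(a² + b²) = √(0.03668 + 0.03157) = 0.26125.
True dip = arctan(0.26125) = 14.6°, dipping toward NW (azimuth ≈ 313°).

14.6°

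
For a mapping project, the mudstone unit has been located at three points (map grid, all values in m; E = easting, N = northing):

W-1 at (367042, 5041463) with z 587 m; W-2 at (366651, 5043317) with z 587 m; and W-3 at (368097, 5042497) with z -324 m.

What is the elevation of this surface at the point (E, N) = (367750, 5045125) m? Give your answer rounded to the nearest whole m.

Let the plane be z = a·E + b·N + c.
W-2−W-1: −391a + 1854b = 0;  W-3−W-1: 1055a + 1034b = −911.
Solving gives a = −0.71559537, b = −0.15091575.
Then c = 587 − a·367042 − b·5041463 = 1024076.70.
At (367750, 5045125): z = −263160.2 − 761388.8 + 1024076.70 = -472.3 m.

-472 m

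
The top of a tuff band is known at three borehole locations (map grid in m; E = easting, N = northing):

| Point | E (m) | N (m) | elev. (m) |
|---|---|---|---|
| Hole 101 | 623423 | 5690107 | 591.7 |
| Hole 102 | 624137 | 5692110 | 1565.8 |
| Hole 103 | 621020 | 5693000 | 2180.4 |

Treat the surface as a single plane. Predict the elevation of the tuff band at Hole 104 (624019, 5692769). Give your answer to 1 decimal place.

1905.0 m

Two edge vectors: Hole 101→Hole 102 = (714, 2003, 974.1), Hole 101→Hole 103 = (-2403, 2893, 1588.7).
Normal n = (Hole 101→Hole 102) × (Hole 101→Hole 103) = (364094.8, -3475094.1, 6878811).
So ∂z/∂E = −n_x/n_z = −0.052929903 and ∂z/∂N = −n_y/n_z = 0.505188193.
Intercept c from Hole 101: 591.7 + 32997.72 − 2874574.87 = −2840985.46.
At (624019, 5692769): z = −33029.3 + 2875919.7 − 2840985.46 = 1905.0 m.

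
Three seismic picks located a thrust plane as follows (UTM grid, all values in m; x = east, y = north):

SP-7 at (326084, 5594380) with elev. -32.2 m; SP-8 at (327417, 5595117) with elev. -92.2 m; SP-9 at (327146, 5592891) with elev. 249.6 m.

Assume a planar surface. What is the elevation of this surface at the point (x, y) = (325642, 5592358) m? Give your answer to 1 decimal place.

Two edge vectors: SP-7→SP-8 = (1333, 737, -60), SP-7→SP-9 = (1062, -1489, 281.8).
Normal n = (SP-7→SP-8) × (SP-7→SP-9) = (118346.6, -439359.4, -2767531).
So ∂z/∂x = −n_x/n_z = 0.042762520 and ∂z/∂y = −n_y/n_z = −0.158755006.
Intercept c from SP-7: -32.2 − 13944.17 + 888135.83 = 874159.46.
At (325642, 5592358): z = 13925.3 − 887814.8 + 874159.46 = 269.9 m.

269.9 m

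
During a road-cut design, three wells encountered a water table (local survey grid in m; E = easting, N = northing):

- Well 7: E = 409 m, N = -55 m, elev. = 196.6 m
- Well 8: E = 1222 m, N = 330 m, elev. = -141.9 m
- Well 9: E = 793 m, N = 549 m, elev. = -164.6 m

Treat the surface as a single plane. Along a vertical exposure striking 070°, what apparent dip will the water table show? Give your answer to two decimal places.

18.89°

Two edge vectors: Well 7→Well 8 = (813, 385, -338.5), Well 7→Well 9 = (384, 604, -361.2).
Normal n = (Well 7→Well 8) × (Well 7→Well 9) = (65392, 163671.6, 343212).
So ∂z/∂E = −n_x/n_z = −0.19053 and ∂z/∂N = −n_y/n_z = −0.47688.
Unit vector along 070° is (sin 70°, cos 70°) = (0.9397, 0.3420).
Slope in that direction = a·(0.9397) + b·(0.3420) = −0.34214.
Apparent dip = arctan|0.34214| = 18.89° (true dip is 27.2°, so apparent ≤ true as expected).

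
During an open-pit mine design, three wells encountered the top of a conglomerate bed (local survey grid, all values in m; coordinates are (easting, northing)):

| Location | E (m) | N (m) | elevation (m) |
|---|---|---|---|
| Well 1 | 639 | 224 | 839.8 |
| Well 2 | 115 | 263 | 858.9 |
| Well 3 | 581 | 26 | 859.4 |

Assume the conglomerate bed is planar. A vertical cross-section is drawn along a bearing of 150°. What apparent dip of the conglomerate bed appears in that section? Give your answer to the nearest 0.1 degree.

3.1°

Let the plane be z = a·E + b·N + c.
Well 2−Well 1: −524a + 39b = 19.1;  Well 3−Well 1: −58a − 198b = 19.6.
Solving gives a = −0.04288, b = −0.08643.
Unit vector along 150° is (sin 150°, cos 150°) = (0.5000, -0.8660).
Slope in that direction = a·(0.5000) + b·(-0.8660) = 0.05341.
Apparent dip = arctan|0.05341| = 3.1° (true dip is 5.5°, so apparent ≤ true as expected).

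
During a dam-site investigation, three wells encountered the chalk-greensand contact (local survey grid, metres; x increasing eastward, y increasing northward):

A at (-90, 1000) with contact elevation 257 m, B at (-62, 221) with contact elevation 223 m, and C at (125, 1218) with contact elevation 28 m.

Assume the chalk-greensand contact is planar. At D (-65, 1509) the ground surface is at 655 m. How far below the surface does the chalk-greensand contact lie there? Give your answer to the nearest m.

Let the plane be z = a·x + b·y + c.
B−A: 28a − 779b = −34;  C−A: 215a + 218b = −229.
Solving gives a = −1.07036, b = 0.00517.
Then c = 257 − a·-90 − b·1000 = 155.49.
At (-65, 1509): z_contact = 69.6 + 7.8 + 155.49 = 232.9 m.
Depth below ground = 655 − 232.9 = 422 m.

422 m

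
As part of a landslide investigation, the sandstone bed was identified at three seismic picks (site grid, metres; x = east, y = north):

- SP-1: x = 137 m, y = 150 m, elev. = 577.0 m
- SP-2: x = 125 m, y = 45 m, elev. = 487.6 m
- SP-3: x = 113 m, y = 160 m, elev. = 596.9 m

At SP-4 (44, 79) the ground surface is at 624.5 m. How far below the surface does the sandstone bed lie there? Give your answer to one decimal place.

Let the plane be z = a·x + b·y + c.
SP-2−SP-1: −12a − 105b = −89.4;  SP-3−SP-1: −24a + 10b = 19.9.
Solving gives a = −0.45284, b = 0.90318.
Then c = 577 − a·137 − b·150 = 503.56.
At (44, 79): z_contact = −19.92 + 71.35 + 503.56 = 554.99 m.
Depth below ground = 624.5 − 554.99 = 69.5 m.

69.5 m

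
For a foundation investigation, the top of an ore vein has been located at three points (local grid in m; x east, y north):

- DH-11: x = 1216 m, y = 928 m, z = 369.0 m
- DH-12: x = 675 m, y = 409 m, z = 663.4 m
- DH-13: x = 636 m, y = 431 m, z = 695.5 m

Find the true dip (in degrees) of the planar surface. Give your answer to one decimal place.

Let the plane be z = a·x + b·y + c.
DH-12−DH-11: −541a − 519b = 294.4;  DH-13−DH-11: −580a − 497b = 326.5.
Solving gives a = −0.71981, b = 0.18307.
Gradient magnitude |∇z| = √(a² + b²) = √(0.51812 + 0.03352) = 0.74272.
True dip = arctan(0.74272) = 36.6°, dipping toward ESE (azimuth ≈ 104°).

36.6°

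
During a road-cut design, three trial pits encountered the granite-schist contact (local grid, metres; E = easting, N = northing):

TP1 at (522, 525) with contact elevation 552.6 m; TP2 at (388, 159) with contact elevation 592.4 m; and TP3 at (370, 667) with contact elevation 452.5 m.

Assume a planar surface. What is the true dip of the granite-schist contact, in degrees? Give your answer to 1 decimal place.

Let the plane be z = a·E + b·N + c.
TP2−TP1: −134a − 366b = 39.8;  TP3−TP1: −152a + 142b = −100.1.
Solving gives a = 0.41501, b = −0.26069.
Gradient magnitude |∇z| = √(a² + b²) = √(0.17224 + 0.06796) = 0.49010.
True dip = arctan(0.49010) = 26.1°, dipping toward WNW (azimuth ≈ 302°).

26.1°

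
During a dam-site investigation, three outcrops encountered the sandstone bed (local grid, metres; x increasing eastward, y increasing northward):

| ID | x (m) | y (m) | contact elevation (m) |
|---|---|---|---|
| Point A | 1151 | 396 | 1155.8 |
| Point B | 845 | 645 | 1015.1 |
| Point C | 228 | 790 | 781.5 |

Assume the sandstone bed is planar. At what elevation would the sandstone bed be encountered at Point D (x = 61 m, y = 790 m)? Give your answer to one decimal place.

723.8 m

Two edge vectors: Point A→Point B = (-306, 249, -140.7), Point A→Point C = (-923, 394, -374.3).
Normal n = (Point A→Point B) × (Point A→Point C) = (-37764.9, 15330.3, 109263).
So ∂z/∂x = −n_x/n_z = 0.345633 and ∂z/∂y = −n_y/n_z = −0.140306.
Intercept c from Point A: 1155.8 − 397.82 + 55.56 = 813.54.
At (61, 790): z = 21.1 − 110.8 + 813.54 = 723.8 m.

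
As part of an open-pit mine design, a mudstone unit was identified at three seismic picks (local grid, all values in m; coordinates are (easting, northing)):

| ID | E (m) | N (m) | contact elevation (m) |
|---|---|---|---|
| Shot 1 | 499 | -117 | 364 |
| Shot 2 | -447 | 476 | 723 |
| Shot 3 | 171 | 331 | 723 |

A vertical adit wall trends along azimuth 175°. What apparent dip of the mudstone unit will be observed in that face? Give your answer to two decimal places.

43.35°

Two edge vectors: Shot 1→Shot 2 = (-946, 593, 359), Shot 1→Shot 3 = (-328, 448, 359).
Normal n = (Shot 1→Shot 2) × (Shot 1→Shot 3) = (52055, 221862, -229304).
So ∂z/∂E = −n_x/n_z = 0.22701 and ∂z/∂N = −n_y/n_z = 0.96755.
Unit vector along 175° is (sin 175°, cos 175°) = (0.0872, -0.9962).
Slope in that direction = a·(0.0872) + b·(-0.9962) = −0.94408.
Apparent dip = arctan|0.94408| = 43.35° (true dip is 44.8°, so apparent ≤ true as expected).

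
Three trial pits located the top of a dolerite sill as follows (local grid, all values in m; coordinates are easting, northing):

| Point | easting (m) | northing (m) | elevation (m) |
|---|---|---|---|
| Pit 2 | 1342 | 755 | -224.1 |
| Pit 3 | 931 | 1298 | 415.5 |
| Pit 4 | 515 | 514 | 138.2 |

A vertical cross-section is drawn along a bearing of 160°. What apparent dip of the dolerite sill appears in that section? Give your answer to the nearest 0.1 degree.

Let the plane be z = a·easting + b·northing + c.
Pit 3−Pit 2: −411a + 543b = 639.6;  Pit 4−Pit 2: −827a − 241b = 362.3.
Solving gives a = −0.64015, b = 0.69337.
Unit vector along 160° is (sin 160°, cos 160°) = (0.3420, -0.9397).
Slope in that direction = a·(0.3420) + b·(-0.9397) = −0.87050.
Apparent dip = arctan|0.87050| = 41.0° (true dip is 43.3°, so apparent ≤ true as expected).

41.0°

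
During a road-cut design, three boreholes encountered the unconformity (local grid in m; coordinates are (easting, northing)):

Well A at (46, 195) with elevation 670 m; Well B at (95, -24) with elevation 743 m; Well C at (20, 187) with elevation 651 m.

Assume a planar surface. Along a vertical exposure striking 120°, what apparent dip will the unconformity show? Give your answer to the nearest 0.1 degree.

Let the plane be z = a·E + b·N + c.
Well B−Well A: 49a − 219b = 73;  Well C−Well A: −26a − 8b = −19.
Solving gives a = 0.77966, b = −0.15889.
Unit vector along 120° is (sin 120°, cos 120°) = (0.8660, -0.5000).
Slope in that direction = a·(0.8660) + b·(-0.5000) = 0.75465.
Apparent dip = arctan|0.75465| = 37.0° (true dip is 38.5°, so apparent ≤ true as expected).

37.0°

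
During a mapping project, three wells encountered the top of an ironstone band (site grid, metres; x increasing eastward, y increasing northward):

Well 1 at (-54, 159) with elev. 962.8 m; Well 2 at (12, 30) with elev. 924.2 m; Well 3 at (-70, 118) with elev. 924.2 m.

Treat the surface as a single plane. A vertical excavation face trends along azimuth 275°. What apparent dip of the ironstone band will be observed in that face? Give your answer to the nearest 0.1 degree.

33.1°

Let the plane be z = a·x + b·y + c.
Well 2−Well 1: 66a − 129b = −38.6;  Well 3−Well 1: −16a − 41b = −38.6.
Solving gives a = 0.71212, b = 0.66356.
Unit vector along 275° is (sin 275°, cos 275°) = (-0.9962, 0.0872).
Slope in that direction = a·(-0.9962) + b·(0.0872) = −0.65157.
Apparent dip = arctan|0.65157| = 33.1° (true dip is 44.2°, so apparent ≤ true as expected).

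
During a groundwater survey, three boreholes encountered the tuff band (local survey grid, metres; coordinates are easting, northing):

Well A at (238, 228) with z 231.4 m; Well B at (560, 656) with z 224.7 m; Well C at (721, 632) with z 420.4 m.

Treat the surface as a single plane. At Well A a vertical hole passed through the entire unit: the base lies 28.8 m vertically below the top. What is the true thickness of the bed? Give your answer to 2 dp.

16.94 m

Two edge vectors: Well A→Well B = (322, 428, -6.7), Well A→Well C = (483, 404, 189).
Normal n = (Well A→Well B) × (Well A→Well C) = (83598.8, -64094.1, -76636).
So ∂z/∂easting = −n_x/n_z = 1.09086 and ∂z/∂northing = −n_y/n_z = −0.83634.
|∇z| = √(a²+b²) = 1.37457, so dip δ = arctan(1.37457) = 53.96°.
True thickness = vertical thickness × cos δ = 28.8 × cos 53.96° = 16.94 m.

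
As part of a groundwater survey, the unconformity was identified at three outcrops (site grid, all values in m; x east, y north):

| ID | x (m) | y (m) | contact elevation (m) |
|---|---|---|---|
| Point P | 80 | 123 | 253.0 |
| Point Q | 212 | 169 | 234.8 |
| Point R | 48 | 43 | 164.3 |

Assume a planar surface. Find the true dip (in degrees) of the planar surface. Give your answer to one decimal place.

Two edge vectors: Point P→Point Q = (132, 46, -18.2), Point P→Point R = (-32, -80, -88.7).
Normal n = (Point P→Point Q) × (Point P→Point R) = (-5536.2, 12290.8, -9088).
So ∂z/∂x = −n_x/n_z = −0.60918 and ∂z/∂y = −n_y/n_z = 1.35242.
Gradient magnitude |∇z| = √(a² + b²) = √(0.37110 + 1.82904) = 1.48329.
True dip = arctan(1.48329) = 56.0°, dipping toward SSE (azimuth ≈ 156°).

56.0°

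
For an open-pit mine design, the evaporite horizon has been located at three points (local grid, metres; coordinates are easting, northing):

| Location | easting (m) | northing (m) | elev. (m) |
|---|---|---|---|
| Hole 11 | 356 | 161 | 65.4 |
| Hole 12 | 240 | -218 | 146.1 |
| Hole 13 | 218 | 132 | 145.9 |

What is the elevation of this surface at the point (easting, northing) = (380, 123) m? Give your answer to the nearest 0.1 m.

Two edge vectors: Hole 11→Hole 12 = (-116, -379, 80.7), Hole 11→Hole 13 = (-138, -29, 80.5).
Normal n = (Hole 11→Hole 12) × (Hole 11→Hole 13) = (-28169.2, -1798.6, -48938).
So ∂z/∂easting = −n_x/n_z = −0.57561 and ∂z/∂northing = −n_y/n_z = −0.03675.
Intercept c from Hole 11: 65.4 + 204.92 + 5.92 = 276.23.
At (380, 123): z = −218.7 − 4.5 + 276.23 = 53.0 m.

53.0 m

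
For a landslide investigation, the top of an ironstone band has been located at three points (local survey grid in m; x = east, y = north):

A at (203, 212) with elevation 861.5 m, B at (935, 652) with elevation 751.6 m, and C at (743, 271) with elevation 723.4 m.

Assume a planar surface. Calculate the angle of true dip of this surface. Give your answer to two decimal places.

Two edge vectors: A→B = (732, 440, -109.9), A→C = (540, 59, -138.1).
Normal n = (A→B) × (A→C) = (-54279.9, 41743.2, -194412).
So ∂z/∂x = −n_x/n_z = −0.27920 and ∂z/∂y = −n_y/n_z = 0.21472.
Gradient magnitude |∇z| = √(a² + b²) = √(0.07795 + 0.04610) = 0.35222.
True dip = arctan(0.35222) = 19.40°, dipping toward SE (azimuth ≈ 128°).

19.40°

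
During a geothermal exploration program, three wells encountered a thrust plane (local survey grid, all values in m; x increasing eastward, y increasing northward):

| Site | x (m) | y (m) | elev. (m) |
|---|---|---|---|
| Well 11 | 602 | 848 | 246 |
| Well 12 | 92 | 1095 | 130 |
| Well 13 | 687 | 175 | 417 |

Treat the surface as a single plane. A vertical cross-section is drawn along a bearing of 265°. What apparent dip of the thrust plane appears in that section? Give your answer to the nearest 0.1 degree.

Let the plane be z = a·x + b·y + c.
Well 12−Well 11: −510a + 247b = −116;  Well 13−Well 11: 85a − 673b = 171.
Solving gives a = 0.11120, b = −0.24004.
Unit vector along 265° is (sin 265°, cos 265°) = (-0.9962, -0.0872).
Slope in that direction = a·(-0.9962) + b·(-0.0872) = −0.08985.
Apparent dip = arctan|0.08985| = 5.1° (true dip is 14.8°, so apparent ≤ true as expected).

5.1°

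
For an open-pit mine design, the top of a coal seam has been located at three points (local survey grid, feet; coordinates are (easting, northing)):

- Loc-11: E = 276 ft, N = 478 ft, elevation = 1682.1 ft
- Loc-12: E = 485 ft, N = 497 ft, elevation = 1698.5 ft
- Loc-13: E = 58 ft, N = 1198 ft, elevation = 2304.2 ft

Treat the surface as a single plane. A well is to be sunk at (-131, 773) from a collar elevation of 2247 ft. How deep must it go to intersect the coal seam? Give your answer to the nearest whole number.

Let the plane be z = a·E + b·N + c.
Loc-12−Loc-11: 209a + 19b = 16.4;  Loc-13−Loc-11: −218a + 720b = 622.1.
Solving gives a = −0.00008, b = 0.86400.
Then c = 1682.1 − a·276 − b·478 = 1269.13.
At (-131, 773): z_contact = 0.0 + 667.9 + 1269.13 = 1937.0 ft.
Depth below ground = 2247 − 1937.0 = 310 ft.

310 ft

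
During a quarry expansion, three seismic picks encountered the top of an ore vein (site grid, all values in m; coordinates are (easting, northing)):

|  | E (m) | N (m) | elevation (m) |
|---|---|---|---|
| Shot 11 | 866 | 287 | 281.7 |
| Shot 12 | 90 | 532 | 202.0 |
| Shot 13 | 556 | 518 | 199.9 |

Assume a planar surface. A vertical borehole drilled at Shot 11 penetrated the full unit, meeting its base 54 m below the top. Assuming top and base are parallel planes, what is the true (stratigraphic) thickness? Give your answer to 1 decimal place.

Two edge vectors: Shot 11→Shot 12 = (-776, 245, -79.7), Shot 11→Shot 13 = (-310, 231, -81.8).
Normal n = (Shot 11→Shot 12) × (Shot 11→Shot 13) = (-1630.3, -38769.8, -103306).
So ∂z/∂E = −n_x/n_z = −0.01578 and ∂z/∂N = −n_y/n_z = −0.37529.
|∇z| = √(a²+b²) = 0.37562, so dip δ = arctan(0.37562) = 20.59°.
True thickness = vertical thickness × cos δ = 54 × cos 20.59° = 50.6 m.

50.6 m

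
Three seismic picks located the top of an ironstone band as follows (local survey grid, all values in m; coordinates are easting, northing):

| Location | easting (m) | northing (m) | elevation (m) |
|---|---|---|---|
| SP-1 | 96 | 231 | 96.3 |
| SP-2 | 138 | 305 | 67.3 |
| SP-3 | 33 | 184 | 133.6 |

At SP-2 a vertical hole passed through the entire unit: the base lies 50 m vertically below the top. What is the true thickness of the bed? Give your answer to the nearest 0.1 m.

44.2 m

Two edge vectors: SP-1→SP-2 = (42, 74, -29), SP-1→SP-3 = (-63, -47, 37.3).
Normal n = (SP-1→SP-2) × (SP-1→SP-3) = (1397.2, 260.4, 2688).
So ∂z/∂easting = −n_x/n_z = −0.51979 and ∂z/∂northing = −n_y/n_z = −0.09688.
|∇z| = √(a²+b²) = 0.52874, so dip δ = arctan(0.52874) = 27.87°.
True thickness = vertical thickness × cos δ = 50 × cos 27.87° = 44.2 m.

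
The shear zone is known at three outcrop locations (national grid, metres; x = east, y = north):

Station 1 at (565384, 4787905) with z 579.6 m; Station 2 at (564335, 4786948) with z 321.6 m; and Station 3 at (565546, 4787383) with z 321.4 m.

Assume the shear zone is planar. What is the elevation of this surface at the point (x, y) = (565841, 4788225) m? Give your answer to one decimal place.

648.9 m

Two edge vectors: Station 1→Station 2 = (-1049, -957, -258), Station 1→Station 3 = (162, -522, -258.2).
Normal n = (Station 1→Station 2) × (Station 1→Station 3) = (112421.4, -312647.8, 702612).
So ∂z/∂x = −n_x/n_z = −0.160004953 and ∂z/∂y = −n_y/n_z = 0.444979306.
Intercept c from Station 1: 579.6 + 90464.24 − 2130518.64 = −2039474.80.
At (565841, 4788225): z = −90537.4 + 2130661.0 − 2039474.80 = 648.9 m.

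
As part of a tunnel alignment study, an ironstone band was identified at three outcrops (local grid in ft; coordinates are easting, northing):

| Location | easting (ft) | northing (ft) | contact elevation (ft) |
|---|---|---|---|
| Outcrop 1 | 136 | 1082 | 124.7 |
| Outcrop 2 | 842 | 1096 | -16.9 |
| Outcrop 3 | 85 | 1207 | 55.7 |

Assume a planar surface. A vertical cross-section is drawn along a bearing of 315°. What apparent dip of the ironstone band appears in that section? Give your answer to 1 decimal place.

Two edge vectors: Outcrop 1→Outcrop 2 = (706, 14, -141.6), Outcrop 1→Outcrop 3 = (-51, 125, -69).
Normal n = (Outcrop 1→Outcrop 2) × (Outcrop 1→Outcrop 3) = (16734, 55935.6, 88964).
So ∂z/∂easting = −n_x/n_z = −0.18810 and ∂z/∂northing = −n_y/n_z = −0.62874.
Unit vector along 315° is (sin 315°, cos 315°) = (-0.7071, 0.7071).
Slope in that direction = a·(-0.7071) + b·(0.7071) = −0.31158.
Apparent dip = arctan|0.31158| = 17.3° (true dip is 33.3°, so apparent ≤ true as expected).

17.3°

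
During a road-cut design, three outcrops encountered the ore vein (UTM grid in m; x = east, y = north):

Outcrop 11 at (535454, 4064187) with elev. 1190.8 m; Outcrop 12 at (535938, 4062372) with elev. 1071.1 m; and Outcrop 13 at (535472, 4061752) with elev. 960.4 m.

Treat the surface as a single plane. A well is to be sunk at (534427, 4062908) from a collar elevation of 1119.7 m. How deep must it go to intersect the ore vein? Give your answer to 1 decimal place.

164.5 m

Let the plane be z = a·x + b·y + c.
Outcrop 12−Outcrop 11: 484a − 1815b = −119.7;  Outcrop 13−Outcrop 11: 18a − 2435b = −230.4.
Solving gives a = 0.110576680, b = 0.095437528.
Then c = 1190.8 − a·535454 − b·4064187 = −445893.89.
At (534427, 4062908): z_contact = 59095.16 + 387753.90 − 445893.89 = 955.17 m.
Depth below ground = 1119.7 − 955.17 = 164.5 m.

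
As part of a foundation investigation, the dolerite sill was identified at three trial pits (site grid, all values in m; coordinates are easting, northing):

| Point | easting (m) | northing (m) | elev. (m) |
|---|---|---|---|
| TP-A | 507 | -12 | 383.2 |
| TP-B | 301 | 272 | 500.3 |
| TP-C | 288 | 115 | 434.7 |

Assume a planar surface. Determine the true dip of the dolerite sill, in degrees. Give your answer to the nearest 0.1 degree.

Two edge vectors: TP-A→TP-B = (-206, 284, 117.1), TP-A→TP-C = (-219, 127, 51.5).
Normal n = (TP-A→TP-B) × (TP-A→TP-C) = (-245.7, -15035.9, 36034).
So ∂z/∂easting = −n_x/n_z = 0.00682 and ∂z/∂northing = −n_y/n_z = 0.41727.
Gradient magnitude |∇z| = √(a² + b²) = √(0.00005 + 0.17411) = 0.41733.
True dip = arctan(0.41733) = 22.7°, dipping toward S (azimuth ≈ 181°).

22.7°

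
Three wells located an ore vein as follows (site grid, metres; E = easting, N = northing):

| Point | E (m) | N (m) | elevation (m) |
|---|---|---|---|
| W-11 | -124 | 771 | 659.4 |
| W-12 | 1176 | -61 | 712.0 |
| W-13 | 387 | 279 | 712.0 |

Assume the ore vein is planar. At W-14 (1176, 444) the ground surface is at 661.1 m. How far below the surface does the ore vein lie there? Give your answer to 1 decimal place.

46.8 m

Let the plane be z = a·E + b·N + c.
W-12−W-11: 1300a − 832b = 52.6;  W-13−W-11: 511a − 492b = 52.6.
Solving gives a = −0.083396, b = −0.193527.
Then c = 659.4 − a·-124 − b·771 = 798.27.
At (1176, 444): z_contact = −98.07 − 85.93 + 798.27 = 614.27 m.
Depth below ground = 661.1 − 614.27 = 46.8 m.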